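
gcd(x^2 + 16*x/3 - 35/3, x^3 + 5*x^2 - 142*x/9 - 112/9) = x + 7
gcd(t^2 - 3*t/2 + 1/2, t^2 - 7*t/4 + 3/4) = t - 1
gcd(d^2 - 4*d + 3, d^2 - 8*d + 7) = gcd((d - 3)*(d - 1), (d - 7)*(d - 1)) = d - 1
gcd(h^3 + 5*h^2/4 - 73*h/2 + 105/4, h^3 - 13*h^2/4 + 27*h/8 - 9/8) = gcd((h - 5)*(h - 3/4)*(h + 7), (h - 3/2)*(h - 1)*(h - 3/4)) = h - 3/4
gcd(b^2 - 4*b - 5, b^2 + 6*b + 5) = b + 1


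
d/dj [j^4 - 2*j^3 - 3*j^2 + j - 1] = 4*j^3 - 6*j^2 - 6*j + 1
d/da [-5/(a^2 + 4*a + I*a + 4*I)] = 5*(2*a + 4 + I)/(a^2 + 4*a + I*a + 4*I)^2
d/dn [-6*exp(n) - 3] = -6*exp(n)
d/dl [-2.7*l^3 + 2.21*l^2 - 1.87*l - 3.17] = -8.1*l^2 + 4.42*l - 1.87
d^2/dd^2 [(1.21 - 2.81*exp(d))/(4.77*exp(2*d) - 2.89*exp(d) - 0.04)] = (-63.935649*exp(4*d) + 71.3873430000001*exp(3*d) - 53.257527*exp(2*d) + 11.354349*exp(d) - 0.144372)*exp(d)/(108.531333*exp(6*d) - 197.267643*exp(5*d) + 116.788203*exp(4*d) - 20.829097*exp(3*d) - 0.979356*exp(2*d) - 0.013872*exp(d) - 6.4e-5)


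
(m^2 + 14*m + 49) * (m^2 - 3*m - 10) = m^4 + 11*m^3 - 3*m^2 - 287*m - 490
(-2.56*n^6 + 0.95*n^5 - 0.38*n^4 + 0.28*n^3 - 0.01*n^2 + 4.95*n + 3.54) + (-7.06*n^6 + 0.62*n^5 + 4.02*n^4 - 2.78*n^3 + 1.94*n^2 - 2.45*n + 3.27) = -9.62*n^6 + 1.57*n^5 + 3.64*n^4 - 2.5*n^3 + 1.93*n^2 + 2.5*n + 6.81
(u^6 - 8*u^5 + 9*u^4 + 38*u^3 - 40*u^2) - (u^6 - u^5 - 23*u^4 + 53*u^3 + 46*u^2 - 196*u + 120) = -7*u^5 + 32*u^4 - 15*u^3 - 86*u^2 + 196*u - 120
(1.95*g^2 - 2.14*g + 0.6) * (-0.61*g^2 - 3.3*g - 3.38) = -1.1895*g^4 - 5.1296*g^3 + 0.105000000000001*g^2 + 5.2532*g - 2.028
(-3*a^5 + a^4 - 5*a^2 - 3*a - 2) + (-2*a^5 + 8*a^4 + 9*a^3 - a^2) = -5*a^5 + 9*a^4 + 9*a^3 - 6*a^2 - 3*a - 2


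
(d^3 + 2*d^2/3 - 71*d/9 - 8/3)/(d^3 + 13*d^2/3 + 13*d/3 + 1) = (d - 8/3)/(d + 1)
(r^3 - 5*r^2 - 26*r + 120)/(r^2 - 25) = (r^2 - 10*r + 24)/(r - 5)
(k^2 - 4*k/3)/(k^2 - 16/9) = 3*k/(3*k + 4)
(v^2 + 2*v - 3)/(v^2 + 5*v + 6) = (v - 1)/(v + 2)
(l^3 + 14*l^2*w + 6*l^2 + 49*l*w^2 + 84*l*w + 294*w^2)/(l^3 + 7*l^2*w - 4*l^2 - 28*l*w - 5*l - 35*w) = (l^2 + 7*l*w + 6*l + 42*w)/(l^2 - 4*l - 5)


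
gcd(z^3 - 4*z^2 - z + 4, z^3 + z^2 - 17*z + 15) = z - 1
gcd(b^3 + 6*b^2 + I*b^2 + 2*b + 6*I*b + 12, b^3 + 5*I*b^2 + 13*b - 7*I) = b - I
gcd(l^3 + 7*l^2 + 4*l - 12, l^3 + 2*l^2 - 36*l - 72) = l^2 + 8*l + 12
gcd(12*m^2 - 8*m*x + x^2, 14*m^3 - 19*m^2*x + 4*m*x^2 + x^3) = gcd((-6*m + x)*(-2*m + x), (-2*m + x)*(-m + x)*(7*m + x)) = -2*m + x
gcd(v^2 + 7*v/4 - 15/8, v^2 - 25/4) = v + 5/2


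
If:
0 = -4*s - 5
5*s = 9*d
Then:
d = -25/36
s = -5/4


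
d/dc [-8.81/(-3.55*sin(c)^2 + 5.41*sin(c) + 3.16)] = (47.6621 - 62.551*sin(c))*cos(c)/(-3.55*sin(c)^2 + 5.41*sin(c) + 3.16)^2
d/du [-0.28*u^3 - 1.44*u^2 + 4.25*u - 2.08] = -0.84*u^2 - 2.88*u + 4.25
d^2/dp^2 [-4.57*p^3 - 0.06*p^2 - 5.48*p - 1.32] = -27.42*p - 0.12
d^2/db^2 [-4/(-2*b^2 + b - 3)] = 8*(-4*b^2 + 2*b + (4*b - 1)^2 - 6)/(2*b^2 - b + 3)^3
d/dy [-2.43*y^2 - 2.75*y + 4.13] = -4.86*y - 2.75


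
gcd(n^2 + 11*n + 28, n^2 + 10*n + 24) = n + 4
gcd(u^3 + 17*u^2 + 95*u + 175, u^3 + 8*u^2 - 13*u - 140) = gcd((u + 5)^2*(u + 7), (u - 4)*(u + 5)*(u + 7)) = u^2 + 12*u + 35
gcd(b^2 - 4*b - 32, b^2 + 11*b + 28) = b + 4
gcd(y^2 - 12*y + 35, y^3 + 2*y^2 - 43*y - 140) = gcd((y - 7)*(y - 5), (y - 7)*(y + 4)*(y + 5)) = y - 7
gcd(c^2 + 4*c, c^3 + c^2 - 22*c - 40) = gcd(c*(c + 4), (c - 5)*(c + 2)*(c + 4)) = c + 4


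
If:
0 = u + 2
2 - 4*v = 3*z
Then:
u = -2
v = 1/2 - 3*z/4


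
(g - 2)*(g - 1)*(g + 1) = g^3 - 2*g^2 - g + 2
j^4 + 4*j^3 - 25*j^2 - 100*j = j*(j - 5)*(j + 4)*(j + 5)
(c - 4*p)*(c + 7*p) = c^2 + 3*c*p - 28*p^2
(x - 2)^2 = x^2 - 4*x + 4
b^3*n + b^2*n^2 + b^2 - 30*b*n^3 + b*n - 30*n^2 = (b - 5*n)*(b + 6*n)*(b*n + 1)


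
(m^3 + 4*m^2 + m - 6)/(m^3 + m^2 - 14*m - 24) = (m - 1)/(m - 4)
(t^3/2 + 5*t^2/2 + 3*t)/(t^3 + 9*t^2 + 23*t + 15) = t*(t + 2)/(2*(t^2 + 6*t + 5))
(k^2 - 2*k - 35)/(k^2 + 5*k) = (k - 7)/k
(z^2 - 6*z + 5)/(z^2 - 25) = (z - 1)/(z + 5)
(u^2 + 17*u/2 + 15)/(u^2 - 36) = (u + 5/2)/(u - 6)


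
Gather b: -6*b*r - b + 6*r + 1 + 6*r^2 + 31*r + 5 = b*(-6*r - 1) + 6*r^2 + 37*r + 6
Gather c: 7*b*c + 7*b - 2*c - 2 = 7*b + c*(7*b - 2) - 2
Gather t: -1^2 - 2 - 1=-4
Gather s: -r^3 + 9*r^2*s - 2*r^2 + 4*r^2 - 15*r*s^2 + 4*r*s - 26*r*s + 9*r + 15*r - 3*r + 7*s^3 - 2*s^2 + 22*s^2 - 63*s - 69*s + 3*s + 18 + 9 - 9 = -r^3 + 2*r^2 + 21*r + 7*s^3 + s^2*(20 - 15*r) + s*(9*r^2 - 22*r - 129) + 18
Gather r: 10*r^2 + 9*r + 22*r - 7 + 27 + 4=10*r^2 + 31*r + 24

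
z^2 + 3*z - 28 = (z - 4)*(z + 7)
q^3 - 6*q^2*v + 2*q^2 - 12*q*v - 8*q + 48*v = (q - 2)*(q + 4)*(q - 6*v)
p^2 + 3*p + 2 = (p + 1)*(p + 2)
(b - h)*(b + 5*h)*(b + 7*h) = b^3 + 11*b^2*h + 23*b*h^2 - 35*h^3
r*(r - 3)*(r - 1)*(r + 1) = r^4 - 3*r^3 - r^2 + 3*r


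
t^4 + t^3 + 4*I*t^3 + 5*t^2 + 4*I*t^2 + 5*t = t*(t + 1)*(t - I)*(t + 5*I)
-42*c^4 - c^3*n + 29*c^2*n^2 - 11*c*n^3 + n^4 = (-7*c + n)*(-3*c + n)*(-2*c + n)*(c + n)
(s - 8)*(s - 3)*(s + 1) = s^3 - 10*s^2 + 13*s + 24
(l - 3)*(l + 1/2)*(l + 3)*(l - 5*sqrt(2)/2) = l^4 - 5*sqrt(2)*l^3/2 + l^3/2 - 9*l^2 - 5*sqrt(2)*l^2/4 - 9*l/2 + 45*sqrt(2)*l/2 + 45*sqrt(2)/4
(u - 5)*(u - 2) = u^2 - 7*u + 10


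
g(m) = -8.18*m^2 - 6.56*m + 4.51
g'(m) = -16.36*m - 6.56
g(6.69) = -405.48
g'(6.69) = -116.01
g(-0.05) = 4.82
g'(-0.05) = -5.74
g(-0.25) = 5.64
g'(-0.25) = -2.47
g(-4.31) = -119.17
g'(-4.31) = 63.95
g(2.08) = -44.52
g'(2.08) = -40.59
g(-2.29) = -23.36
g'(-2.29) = 30.90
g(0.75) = -5.01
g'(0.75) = -18.83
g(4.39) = -181.93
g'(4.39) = -78.38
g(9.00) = -717.11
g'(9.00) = -153.80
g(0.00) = 4.51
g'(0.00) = -6.56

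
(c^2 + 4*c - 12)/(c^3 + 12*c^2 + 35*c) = (c^2 + 4*c - 12)/(c*(c^2 + 12*c + 35))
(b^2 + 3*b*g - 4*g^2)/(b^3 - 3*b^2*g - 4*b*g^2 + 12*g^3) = (b^2 + 3*b*g - 4*g^2)/(b^3 - 3*b^2*g - 4*b*g^2 + 12*g^3)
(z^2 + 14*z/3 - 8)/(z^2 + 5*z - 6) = (z - 4/3)/(z - 1)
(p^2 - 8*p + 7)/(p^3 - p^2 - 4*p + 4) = (p - 7)/(p^2 - 4)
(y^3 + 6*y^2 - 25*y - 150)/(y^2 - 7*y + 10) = (y^2 + 11*y + 30)/(y - 2)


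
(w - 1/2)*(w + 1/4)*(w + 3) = w^3 + 11*w^2/4 - 7*w/8 - 3/8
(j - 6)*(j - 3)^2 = j^3 - 12*j^2 + 45*j - 54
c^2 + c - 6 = (c - 2)*(c + 3)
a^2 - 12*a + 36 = (a - 6)^2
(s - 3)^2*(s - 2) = s^3 - 8*s^2 + 21*s - 18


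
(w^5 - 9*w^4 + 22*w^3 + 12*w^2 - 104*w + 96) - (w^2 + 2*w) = w^5 - 9*w^4 + 22*w^3 + 11*w^2 - 106*w + 96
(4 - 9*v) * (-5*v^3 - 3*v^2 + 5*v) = 45*v^4 + 7*v^3 - 57*v^2 + 20*v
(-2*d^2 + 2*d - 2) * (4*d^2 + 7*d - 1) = -8*d^4 - 6*d^3 + 8*d^2 - 16*d + 2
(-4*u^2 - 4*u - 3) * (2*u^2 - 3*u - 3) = -8*u^4 + 4*u^3 + 18*u^2 + 21*u + 9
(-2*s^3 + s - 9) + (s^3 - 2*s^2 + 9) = -s^3 - 2*s^2 + s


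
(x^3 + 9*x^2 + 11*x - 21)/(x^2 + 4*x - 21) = (x^2 + 2*x - 3)/(x - 3)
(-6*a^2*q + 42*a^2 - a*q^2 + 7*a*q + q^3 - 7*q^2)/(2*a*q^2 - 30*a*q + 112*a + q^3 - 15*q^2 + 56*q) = (-3*a + q)/(q - 8)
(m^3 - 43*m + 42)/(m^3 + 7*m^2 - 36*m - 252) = (m - 1)/(m + 6)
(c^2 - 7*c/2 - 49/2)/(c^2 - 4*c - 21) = (c + 7/2)/(c + 3)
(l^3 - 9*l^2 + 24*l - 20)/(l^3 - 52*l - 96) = (-l^3 + 9*l^2 - 24*l + 20)/(-l^3 + 52*l + 96)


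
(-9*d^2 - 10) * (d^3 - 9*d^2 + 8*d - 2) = -9*d^5 + 81*d^4 - 82*d^3 + 108*d^2 - 80*d + 20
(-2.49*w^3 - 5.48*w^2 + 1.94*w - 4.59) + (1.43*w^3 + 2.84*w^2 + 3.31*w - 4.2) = -1.06*w^3 - 2.64*w^2 + 5.25*w - 8.79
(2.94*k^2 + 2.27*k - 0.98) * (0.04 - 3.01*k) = -8.8494*k^3 - 6.7151*k^2 + 3.0406*k - 0.0392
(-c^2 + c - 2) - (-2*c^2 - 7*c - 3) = c^2 + 8*c + 1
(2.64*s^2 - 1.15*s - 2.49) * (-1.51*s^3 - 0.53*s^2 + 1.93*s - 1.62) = -3.9864*s^5 + 0.3373*s^4 + 9.4646*s^3 - 5.1766*s^2 - 2.9427*s + 4.0338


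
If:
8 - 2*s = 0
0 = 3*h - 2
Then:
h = 2/3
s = 4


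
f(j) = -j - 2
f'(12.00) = -1.00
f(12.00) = -14.00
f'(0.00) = -1.00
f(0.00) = -2.00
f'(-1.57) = -1.00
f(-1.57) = -0.43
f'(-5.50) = -1.00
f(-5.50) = 3.50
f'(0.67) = -1.00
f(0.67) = -2.67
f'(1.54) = -1.00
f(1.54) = -3.54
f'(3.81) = -1.00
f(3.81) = -5.81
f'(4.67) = -1.00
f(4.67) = -6.67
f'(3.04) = -1.00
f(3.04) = -5.04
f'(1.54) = -1.00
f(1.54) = -3.54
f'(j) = -1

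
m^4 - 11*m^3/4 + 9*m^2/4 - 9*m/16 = m*(m - 3/2)*(m - 3/4)*(m - 1/2)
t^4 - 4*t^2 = t^2*(t - 2)*(t + 2)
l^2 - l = l*(l - 1)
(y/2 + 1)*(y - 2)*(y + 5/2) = y^3/2 + 5*y^2/4 - 2*y - 5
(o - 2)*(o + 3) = o^2 + o - 6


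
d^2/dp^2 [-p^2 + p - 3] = -2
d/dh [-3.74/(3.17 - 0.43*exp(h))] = -1.6082*exp(h)/(0.43*exp(h) - 3.17)^2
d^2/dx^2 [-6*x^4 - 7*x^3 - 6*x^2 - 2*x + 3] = -72*x^2 - 42*x - 12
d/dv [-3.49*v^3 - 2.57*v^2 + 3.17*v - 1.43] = -10.47*v^2 - 5.14*v + 3.17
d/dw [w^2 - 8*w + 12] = 2*w - 8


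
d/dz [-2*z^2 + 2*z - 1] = 2 - 4*z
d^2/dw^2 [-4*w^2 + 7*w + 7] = -8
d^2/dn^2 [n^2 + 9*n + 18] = 2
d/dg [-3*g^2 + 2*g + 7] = 2 - 6*g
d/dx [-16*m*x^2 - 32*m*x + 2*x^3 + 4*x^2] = -32*m*x - 32*m + 6*x^2 + 8*x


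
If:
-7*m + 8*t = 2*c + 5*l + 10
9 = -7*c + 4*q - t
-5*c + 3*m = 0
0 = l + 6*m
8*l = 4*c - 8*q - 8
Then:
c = 342/949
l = -3420/949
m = 570/949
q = 2642/949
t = -367/949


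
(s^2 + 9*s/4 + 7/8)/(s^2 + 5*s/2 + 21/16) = 2*(2*s + 1)/(4*s + 3)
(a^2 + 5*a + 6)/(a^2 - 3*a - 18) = (a + 2)/(a - 6)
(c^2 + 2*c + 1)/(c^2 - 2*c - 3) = (c + 1)/(c - 3)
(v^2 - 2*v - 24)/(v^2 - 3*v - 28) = (v - 6)/(v - 7)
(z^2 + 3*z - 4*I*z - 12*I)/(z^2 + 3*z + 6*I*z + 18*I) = (z - 4*I)/(z + 6*I)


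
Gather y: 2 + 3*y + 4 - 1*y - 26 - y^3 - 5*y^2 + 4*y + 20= -y^3 - 5*y^2 + 6*y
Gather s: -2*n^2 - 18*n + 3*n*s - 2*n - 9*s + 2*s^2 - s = -2*n^2 - 20*n + 2*s^2 + s*(3*n - 10)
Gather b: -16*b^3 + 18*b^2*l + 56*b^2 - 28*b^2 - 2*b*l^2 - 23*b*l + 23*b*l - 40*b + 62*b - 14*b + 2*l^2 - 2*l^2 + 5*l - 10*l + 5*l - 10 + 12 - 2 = -16*b^3 + b^2*(18*l + 28) + b*(8 - 2*l^2)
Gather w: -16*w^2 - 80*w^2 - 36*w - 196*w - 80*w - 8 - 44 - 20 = -96*w^2 - 312*w - 72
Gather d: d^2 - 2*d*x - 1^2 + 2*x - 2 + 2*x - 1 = d^2 - 2*d*x + 4*x - 4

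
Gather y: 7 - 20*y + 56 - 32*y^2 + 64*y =-32*y^2 + 44*y + 63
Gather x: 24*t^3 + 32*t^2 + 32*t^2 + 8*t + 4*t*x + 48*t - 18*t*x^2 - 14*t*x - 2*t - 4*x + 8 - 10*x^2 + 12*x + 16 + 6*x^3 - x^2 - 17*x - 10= 24*t^3 + 64*t^2 + 54*t + 6*x^3 + x^2*(-18*t - 11) + x*(-10*t - 9) + 14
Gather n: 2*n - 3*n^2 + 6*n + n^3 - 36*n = n^3 - 3*n^2 - 28*n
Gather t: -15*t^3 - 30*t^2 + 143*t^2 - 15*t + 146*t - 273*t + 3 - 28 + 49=-15*t^3 + 113*t^2 - 142*t + 24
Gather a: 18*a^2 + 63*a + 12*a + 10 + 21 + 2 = 18*a^2 + 75*a + 33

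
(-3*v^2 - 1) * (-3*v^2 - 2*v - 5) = 9*v^4 + 6*v^3 + 18*v^2 + 2*v + 5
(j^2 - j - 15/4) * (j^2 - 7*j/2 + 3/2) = j^4 - 9*j^3/2 + 5*j^2/4 + 93*j/8 - 45/8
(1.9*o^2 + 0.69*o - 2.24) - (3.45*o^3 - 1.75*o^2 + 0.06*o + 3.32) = -3.45*o^3 + 3.65*o^2 + 0.63*o - 5.56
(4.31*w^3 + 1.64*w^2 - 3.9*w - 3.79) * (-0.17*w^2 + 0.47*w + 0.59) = -0.7327*w^5 + 1.7469*w^4 + 3.9767*w^3 - 0.2211*w^2 - 4.0823*w - 2.2361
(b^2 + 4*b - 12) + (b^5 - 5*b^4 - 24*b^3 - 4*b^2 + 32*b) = b^5 - 5*b^4 - 24*b^3 - 3*b^2 + 36*b - 12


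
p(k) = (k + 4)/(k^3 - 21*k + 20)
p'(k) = (21 - 3*k^2)*(k + 4)/(k^3 - 21*k + 20)^2 + 1/(k^3 - 21*k + 20)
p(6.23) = 0.08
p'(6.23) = -0.05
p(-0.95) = 0.08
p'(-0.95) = 0.06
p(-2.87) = 0.02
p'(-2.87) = 0.02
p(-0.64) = 0.10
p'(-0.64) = 0.09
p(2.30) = -0.39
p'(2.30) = 0.06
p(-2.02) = 0.04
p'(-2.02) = 0.02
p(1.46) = -0.72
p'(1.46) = 1.27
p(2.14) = -0.41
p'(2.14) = 0.13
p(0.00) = 0.20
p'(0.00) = 0.26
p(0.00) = 0.20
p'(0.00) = 0.26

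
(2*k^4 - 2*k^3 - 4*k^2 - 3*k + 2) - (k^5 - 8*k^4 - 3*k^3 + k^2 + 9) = -k^5 + 10*k^4 + k^3 - 5*k^2 - 3*k - 7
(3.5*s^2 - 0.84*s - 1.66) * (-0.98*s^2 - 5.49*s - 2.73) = -3.43*s^4 - 18.3918*s^3 - 3.3166*s^2 + 11.4066*s + 4.5318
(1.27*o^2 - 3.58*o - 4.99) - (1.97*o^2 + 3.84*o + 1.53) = -0.7*o^2 - 7.42*o - 6.52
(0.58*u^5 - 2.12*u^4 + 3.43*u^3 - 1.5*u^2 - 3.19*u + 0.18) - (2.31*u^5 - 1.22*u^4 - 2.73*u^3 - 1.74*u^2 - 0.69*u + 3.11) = -1.73*u^5 - 0.9*u^4 + 6.16*u^3 + 0.24*u^2 - 2.5*u - 2.93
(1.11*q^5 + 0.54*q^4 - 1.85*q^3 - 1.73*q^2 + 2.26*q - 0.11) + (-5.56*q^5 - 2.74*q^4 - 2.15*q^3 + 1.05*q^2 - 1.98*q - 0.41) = -4.45*q^5 - 2.2*q^4 - 4.0*q^3 - 0.68*q^2 + 0.28*q - 0.52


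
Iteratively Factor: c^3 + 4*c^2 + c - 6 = (c + 3)*(c^2 + c - 2) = (c - 1)*(c + 3)*(c + 2)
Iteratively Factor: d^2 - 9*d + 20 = (d - 4)*(d - 5)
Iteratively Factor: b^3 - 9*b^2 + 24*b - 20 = (b - 2)*(b^2 - 7*b + 10) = (b - 2)^2*(b - 5)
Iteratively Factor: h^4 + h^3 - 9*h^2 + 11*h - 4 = (h + 4)*(h^3 - 3*h^2 + 3*h - 1) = (h - 1)*(h + 4)*(h^2 - 2*h + 1) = (h - 1)^2*(h + 4)*(h - 1)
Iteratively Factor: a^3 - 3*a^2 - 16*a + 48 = (a - 3)*(a^2 - 16) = (a - 3)*(a + 4)*(a - 4)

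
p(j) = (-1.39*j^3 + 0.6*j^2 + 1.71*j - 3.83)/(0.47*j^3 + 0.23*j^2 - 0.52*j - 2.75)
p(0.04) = 1.36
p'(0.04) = -0.88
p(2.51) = -3.68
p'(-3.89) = 0.19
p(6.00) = -2.62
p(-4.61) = -3.31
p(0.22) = 1.21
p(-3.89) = -3.23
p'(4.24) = 0.06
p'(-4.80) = 0.03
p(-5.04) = -3.32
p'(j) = (-4.17*j^2 + 1.2*j + 1.71)/(0.47*j^3 + 0.23*j^2 - 0.52*j - 2.75) + (-1.41*j^2 - 0.46*j + 0.52)*(-1.39*j^3 + 0.6*j^2 + 1.71*j - 3.83)/(0.47*j^3 + 0.23*j^2 - 0.52*j - 2.75)^2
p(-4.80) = -3.31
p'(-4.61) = 0.05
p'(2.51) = 2.78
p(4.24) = -2.62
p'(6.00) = -0.02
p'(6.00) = -0.02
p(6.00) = -2.62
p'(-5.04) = 0.01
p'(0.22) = -0.77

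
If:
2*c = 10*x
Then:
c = 5*x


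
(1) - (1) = 0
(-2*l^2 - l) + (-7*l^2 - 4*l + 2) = -9*l^2 - 5*l + 2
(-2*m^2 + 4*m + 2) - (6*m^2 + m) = -8*m^2 + 3*m + 2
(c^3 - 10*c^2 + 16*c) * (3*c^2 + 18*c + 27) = 3*c^5 - 12*c^4 - 105*c^3 + 18*c^2 + 432*c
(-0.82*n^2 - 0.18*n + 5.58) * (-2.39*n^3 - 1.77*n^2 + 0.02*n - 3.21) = 1.9598*n^5 + 1.8816*n^4 - 13.034*n^3 - 7.248*n^2 + 0.6894*n - 17.9118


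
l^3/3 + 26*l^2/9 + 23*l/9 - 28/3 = (l/3 + 1)*(l - 4/3)*(l + 7)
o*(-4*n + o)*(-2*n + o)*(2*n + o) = 16*n^3*o - 4*n^2*o^2 - 4*n*o^3 + o^4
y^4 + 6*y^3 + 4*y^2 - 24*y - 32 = (y - 2)*(y + 2)^2*(y + 4)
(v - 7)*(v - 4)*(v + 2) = v^3 - 9*v^2 + 6*v + 56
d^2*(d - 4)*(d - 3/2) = d^4 - 11*d^3/2 + 6*d^2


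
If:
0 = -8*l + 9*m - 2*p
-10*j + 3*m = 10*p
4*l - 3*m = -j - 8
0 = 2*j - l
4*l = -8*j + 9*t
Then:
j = -2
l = -4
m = -10/3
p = 1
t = -32/9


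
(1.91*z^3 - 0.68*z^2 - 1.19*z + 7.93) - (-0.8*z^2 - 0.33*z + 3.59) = 1.91*z^3 + 0.12*z^2 - 0.86*z + 4.34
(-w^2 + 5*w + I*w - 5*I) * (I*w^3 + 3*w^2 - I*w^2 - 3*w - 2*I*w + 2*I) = -I*w^5 - 4*w^4 + 6*I*w^4 + 24*w^3 - 18*w^2 - 30*I*w^2 - 12*w + 25*I*w + 10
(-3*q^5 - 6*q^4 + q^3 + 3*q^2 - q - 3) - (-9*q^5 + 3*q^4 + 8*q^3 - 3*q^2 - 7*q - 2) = 6*q^5 - 9*q^4 - 7*q^3 + 6*q^2 + 6*q - 1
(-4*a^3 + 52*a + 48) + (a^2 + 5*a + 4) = -4*a^3 + a^2 + 57*a + 52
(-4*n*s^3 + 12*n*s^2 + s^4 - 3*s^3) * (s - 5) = -4*n*s^4 + 32*n*s^3 - 60*n*s^2 + s^5 - 8*s^4 + 15*s^3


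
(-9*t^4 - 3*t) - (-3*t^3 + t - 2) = -9*t^4 + 3*t^3 - 4*t + 2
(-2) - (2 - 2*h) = 2*h - 4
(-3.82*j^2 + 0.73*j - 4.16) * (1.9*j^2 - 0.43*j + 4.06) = -7.258*j^4 + 3.0296*j^3 - 23.7271*j^2 + 4.7526*j - 16.8896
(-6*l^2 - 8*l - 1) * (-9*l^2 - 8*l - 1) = 54*l^4 + 120*l^3 + 79*l^2 + 16*l + 1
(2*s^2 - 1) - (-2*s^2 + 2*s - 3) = 4*s^2 - 2*s + 2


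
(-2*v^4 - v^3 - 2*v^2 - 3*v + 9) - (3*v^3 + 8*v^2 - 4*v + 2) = -2*v^4 - 4*v^3 - 10*v^2 + v + 7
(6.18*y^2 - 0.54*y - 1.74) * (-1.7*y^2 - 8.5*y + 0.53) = -10.506*y^4 - 51.612*y^3 + 10.8234*y^2 + 14.5038*y - 0.9222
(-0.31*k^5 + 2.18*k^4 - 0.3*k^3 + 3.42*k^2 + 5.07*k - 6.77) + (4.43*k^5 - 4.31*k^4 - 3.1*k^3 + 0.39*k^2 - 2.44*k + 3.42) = 4.12*k^5 - 2.13*k^4 - 3.4*k^3 + 3.81*k^2 + 2.63*k - 3.35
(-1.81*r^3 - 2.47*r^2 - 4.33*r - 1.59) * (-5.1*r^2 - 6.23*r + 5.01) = 9.231*r^5 + 23.8733*r^4 + 28.403*r^3 + 22.7102*r^2 - 11.7876*r - 7.9659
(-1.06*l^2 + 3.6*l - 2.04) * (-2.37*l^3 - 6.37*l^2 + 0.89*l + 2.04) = 2.5122*l^5 - 1.7798*l^4 - 19.0406*l^3 + 14.0364*l^2 + 5.5284*l - 4.1616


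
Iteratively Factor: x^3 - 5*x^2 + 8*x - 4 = (x - 2)*(x^2 - 3*x + 2) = (x - 2)^2*(x - 1)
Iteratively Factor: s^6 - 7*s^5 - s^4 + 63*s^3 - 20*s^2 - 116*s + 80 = (s - 1)*(s^5 - 6*s^4 - 7*s^3 + 56*s^2 + 36*s - 80) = (s - 1)^2*(s^4 - 5*s^3 - 12*s^2 + 44*s + 80) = (s - 1)^2*(s + 2)*(s^3 - 7*s^2 + 2*s + 40) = (s - 4)*(s - 1)^2*(s + 2)*(s^2 - 3*s - 10) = (s - 4)*(s - 1)^2*(s + 2)^2*(s - 5)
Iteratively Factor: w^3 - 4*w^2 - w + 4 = (w - 1)*(w^2 - 3*w - 4) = (w - 4)*(w - 1)*(w + 1)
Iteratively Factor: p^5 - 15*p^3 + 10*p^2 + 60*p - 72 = (p - 2)*(p^4 + 2*p^3 - 11*p^2 - 12*p + 36) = (p - 2)^2*(p^3 + 4*p^2 - 3*p - 18) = (p - 2)^3*(p^2 + 6*p + 9) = (p - 2)^3*(p + 3)*(p + 3)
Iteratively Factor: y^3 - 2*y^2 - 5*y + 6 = (y + 2)*(y^2 - 4*y + 3) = (y - 1)*(y + 2)*(y - 3)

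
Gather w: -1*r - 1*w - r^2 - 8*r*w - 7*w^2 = -r^2 - r - 7*w^2 + w*(-8*r - 1)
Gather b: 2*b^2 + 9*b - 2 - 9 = 2*b^2 + 9*b - 11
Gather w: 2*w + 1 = 2*w + 1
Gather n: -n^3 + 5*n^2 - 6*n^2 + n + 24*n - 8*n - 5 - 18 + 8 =-n^3 - n^2 + 17*n - 15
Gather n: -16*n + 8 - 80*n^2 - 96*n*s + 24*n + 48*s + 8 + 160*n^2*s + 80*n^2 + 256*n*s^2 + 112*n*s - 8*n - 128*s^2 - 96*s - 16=160*n^2*s + n*(256*s^2 + 16*s) - 128*s^2 - 48*s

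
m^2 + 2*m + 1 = (m + 1)^2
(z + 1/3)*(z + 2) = z^2 + 7*z/3 + 2/3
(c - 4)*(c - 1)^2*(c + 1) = c^4 - 5*c^3 + 3*c^2 + 5*c - 4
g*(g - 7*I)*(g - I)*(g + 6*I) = g^4 - 2*I*g^3 + 41*g^2 - 42*I*g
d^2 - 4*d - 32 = (d - 8)*(d + 4)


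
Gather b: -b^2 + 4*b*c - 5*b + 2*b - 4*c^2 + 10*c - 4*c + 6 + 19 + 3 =-b^2 + b*(4*c - 3) - 4*c^2 + 6*c + 28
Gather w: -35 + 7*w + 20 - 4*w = 3*w - 15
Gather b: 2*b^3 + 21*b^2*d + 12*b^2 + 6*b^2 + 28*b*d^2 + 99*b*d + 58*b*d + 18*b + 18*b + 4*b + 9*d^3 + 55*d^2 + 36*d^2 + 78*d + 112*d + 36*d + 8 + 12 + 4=2*b^3 + b^2*(21*d + 18) + b*(28*d^2 + 157*d + 40) + 9*d^3 + 91*d^2 + 226*d + 24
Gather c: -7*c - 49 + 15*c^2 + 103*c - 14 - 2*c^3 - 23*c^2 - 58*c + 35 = -2*c^3 - 8*c^2 + 38*c - 28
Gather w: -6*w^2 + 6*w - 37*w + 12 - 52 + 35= -6*w^2 - 31*w - 5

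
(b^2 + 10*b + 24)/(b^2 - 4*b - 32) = (b + 6)/(b - 8)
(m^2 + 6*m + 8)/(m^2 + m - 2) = (m + 4)/(m - 1)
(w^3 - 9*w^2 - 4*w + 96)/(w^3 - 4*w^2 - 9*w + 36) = (w - 8)/(w - 3)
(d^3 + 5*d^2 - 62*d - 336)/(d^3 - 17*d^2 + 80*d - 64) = (d^2 + 13*d + 42)/(d^2 - 9*d + 8)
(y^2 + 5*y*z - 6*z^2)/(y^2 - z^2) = (y + 6*z)/(y + z)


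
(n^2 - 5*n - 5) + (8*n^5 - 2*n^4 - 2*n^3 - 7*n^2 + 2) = 8*n^5 - 2*n^4 - 2*n^3 - 6*n^2 - 5*n - 3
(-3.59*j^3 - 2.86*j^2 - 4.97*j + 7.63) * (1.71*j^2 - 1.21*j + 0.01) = -6.1389*j^5 - 0.5467*j^4 - 5.074*j^3 + 19.0324*j^2 - 9.282*j + 0.0763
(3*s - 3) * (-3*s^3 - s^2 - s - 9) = -9*s^4 + 6*s^3 - 24*s + 27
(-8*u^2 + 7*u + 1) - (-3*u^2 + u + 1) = -5*u^2 + 6*u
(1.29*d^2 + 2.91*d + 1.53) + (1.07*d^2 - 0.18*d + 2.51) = 2.36*d^2 + 2.73*d + 4.04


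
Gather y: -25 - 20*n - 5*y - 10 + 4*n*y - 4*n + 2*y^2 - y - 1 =-24*n + 2*y^2 + y*(4*n - 6) - 36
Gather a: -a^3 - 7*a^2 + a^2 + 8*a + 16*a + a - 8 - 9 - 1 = -a^3 - 6*a^2 + 25*a - 18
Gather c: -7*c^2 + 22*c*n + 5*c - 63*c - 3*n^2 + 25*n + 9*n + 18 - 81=-7*c^2 + c*(22*n - 58) - 3*n^2 + 34*n - 63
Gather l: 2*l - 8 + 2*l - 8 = 4*l - 16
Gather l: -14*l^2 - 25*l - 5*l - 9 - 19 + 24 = -14*l^2 - 30*l - 4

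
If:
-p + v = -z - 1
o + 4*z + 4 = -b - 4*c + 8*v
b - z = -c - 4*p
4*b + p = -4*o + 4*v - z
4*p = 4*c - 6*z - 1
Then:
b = -683*z/26 - 973/52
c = 173*z/26 + 205/52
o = 751*z/26 + 1065/52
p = 67*z/13 + 48/13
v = 54*z/13 + 35/13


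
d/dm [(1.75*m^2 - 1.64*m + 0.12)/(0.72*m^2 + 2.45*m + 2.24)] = (5.4683*m^2 + 7.6672*m - 3.9676)/(0.5184*m^4 + 3.528*m^3 + 9.2281*m^2 + 10.976*m + 5.0176)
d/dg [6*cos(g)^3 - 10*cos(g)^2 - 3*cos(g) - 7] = (-18*cos(g)^2 + 20*cos(g) + 3)*sin(g)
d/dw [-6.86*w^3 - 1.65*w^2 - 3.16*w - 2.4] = -20.58*w^2 - 3.3*w - 3.16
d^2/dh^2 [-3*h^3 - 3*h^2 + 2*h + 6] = -18*h - 6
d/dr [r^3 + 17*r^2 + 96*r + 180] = 3*r^2 + 34*r + 96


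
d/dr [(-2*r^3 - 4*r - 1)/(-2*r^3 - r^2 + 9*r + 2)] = (2*r^4 - 52*r^3 - 22*r^2 - 2*r + 1)/(4*r^6 + 4*r^5 - 35*r^4 - 26*r^3 + 77*r^2 + 36*r + 4)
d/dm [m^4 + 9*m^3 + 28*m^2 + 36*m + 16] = 4*m^3 + 27*m^2 + 56*m + 36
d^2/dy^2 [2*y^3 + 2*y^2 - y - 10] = 12*y + 4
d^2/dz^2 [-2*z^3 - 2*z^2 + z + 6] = -12*z - 4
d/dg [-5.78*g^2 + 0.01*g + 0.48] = 0.01 - 11.56*g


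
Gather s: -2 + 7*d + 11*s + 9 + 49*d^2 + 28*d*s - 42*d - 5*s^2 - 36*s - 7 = 49*d^2 - 35*d - 5*s^2 + s*(28*d - 25)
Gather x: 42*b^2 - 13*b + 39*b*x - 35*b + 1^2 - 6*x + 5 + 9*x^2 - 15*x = 42*b^2 - 48*b + 9*x^2 + x*(39*b - 21) + 6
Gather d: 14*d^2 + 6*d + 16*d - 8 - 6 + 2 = 14*d^2 + 22*d - 12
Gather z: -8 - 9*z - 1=-9*z - 9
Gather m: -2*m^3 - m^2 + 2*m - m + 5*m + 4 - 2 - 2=-2*m^3 - m^2 + 6*m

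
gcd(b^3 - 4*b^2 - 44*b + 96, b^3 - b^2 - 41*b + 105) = 1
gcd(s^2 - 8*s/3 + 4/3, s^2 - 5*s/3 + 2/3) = s - 2/3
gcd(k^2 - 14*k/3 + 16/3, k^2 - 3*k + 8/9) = k - 8/3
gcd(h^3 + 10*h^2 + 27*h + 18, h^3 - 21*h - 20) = h + 1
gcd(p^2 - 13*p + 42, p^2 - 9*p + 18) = p - 6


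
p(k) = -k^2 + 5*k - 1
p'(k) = 5 - 2*k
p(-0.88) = -6.17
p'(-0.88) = 6.76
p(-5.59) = -60.20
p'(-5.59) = 16.18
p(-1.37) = -9.73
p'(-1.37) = 7.74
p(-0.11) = -1.56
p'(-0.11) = 5.22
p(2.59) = 5.24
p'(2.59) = -0.18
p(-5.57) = -59.87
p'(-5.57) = 16.14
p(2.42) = 5.24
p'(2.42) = 0.16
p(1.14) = 3.40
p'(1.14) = 2.72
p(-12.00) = -205.00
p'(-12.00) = 29.00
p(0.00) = -1.00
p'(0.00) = 5.00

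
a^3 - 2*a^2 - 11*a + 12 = (a - 4)*(a - 1)*(a + 3)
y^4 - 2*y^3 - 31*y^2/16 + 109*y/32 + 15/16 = (y - 2)*(y - 3/2)*(y + 1/4)*(y + 5/4)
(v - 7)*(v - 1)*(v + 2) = v^3 - 6*v^2 - 9*v + 14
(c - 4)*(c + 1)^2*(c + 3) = c^4 + c^3 - 13*c^2 - 25*c - 12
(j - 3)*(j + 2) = j^2 - j - 6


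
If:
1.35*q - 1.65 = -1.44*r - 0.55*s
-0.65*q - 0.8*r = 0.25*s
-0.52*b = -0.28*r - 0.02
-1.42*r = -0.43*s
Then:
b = -7.37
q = 34.41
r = -13.76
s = -45.43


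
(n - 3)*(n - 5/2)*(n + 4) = n^3 - 3*n^2/2 - 29*n/2 + 30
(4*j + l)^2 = 16*j^2 + 8*j*l + l^2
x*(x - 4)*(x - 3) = x^3 - 7*x^2 + 12*x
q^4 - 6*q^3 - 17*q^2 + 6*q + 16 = (q - 8)*(q - 1)*(q + 1)*(q + 2)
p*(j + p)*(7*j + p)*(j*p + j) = 7*j^3*p^2 + 7*j^3*p + 8*j^2*p^3 + 8*j^2*p^2 + j*p^4 + j*p^3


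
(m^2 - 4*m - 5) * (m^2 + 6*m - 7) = m^4 + 2*m^3 - 36*m^2 - 2*m + 35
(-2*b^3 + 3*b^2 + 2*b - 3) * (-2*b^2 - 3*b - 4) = 4*b^5 - 5*b^3 - 12*b^2 + b + 12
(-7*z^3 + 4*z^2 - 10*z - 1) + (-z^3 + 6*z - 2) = -8*z^3 + 4*z^2 - 4*z - 3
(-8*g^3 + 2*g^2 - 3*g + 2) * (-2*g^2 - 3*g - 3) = 16*g^5 + 20*g^4 + 24*g^3 - g^2 + 3*g - 6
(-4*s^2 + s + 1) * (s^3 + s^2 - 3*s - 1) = -4*s^5 - 3*s^4 + 14*s^3 + 2*s^2 - 4*s - 1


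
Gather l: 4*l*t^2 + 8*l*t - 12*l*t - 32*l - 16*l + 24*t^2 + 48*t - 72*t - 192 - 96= l*(4*t^2 - 4*t - 48) + 24*t^2 - 24*t - 288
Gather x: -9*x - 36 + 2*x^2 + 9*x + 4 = 2*x^2 - 32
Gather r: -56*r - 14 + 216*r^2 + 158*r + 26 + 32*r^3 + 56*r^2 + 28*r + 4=32*r^3 + 272*r^2 + 130*r + 16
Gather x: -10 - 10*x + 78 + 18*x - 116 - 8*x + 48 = 0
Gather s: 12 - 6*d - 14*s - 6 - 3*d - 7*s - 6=-9*d - 21*s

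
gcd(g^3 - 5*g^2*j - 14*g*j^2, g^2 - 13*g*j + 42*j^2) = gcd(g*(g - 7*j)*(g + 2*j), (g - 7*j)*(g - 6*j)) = g - 7*j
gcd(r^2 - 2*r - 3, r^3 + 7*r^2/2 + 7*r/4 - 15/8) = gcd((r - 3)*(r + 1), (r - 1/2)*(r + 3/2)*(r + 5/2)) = 1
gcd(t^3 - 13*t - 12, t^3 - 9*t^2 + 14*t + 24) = t^2 - 3*t - 4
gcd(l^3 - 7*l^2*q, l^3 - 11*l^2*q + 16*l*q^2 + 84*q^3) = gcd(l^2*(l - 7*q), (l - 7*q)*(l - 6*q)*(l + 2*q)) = -l + 7*q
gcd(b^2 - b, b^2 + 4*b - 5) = b - 1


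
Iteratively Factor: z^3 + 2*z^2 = (z + 2)*(z^2) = z*(z + 2)*(z)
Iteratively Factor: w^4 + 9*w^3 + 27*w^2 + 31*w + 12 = (w + 1)*(w^3 + 8*w^2 + 19*w + 12) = (w + 1)*(w + 4)*(w^2 + 4*w + 3) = (w + 1)^2*(w + 4)*(w + 3)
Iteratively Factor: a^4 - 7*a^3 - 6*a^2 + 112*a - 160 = (a - 5)*(a^3 - 2*a^2 - 16*a + 32) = (a - 5)*(a - 2)*(a^2 - 16) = (a - 5)*(a - 4)*(a - 2)*(a + 4)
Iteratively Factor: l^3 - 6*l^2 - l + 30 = (l - 5)*(l^2 - l - 6) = (l - 5)*(l + 2)*(l - 3)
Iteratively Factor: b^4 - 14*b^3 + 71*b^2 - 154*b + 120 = (b - 2)*(b^3 - 12*b^2 + 47*b - 60) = (b - 4)*(b - 2)*(b^2 - 8*b + 15) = (b - 5)*(b - 4)*(b - 2)*(b - 3)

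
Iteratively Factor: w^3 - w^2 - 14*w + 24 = (w - 3)*(w^2 + 2*w - 8) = (w - 3)*(w + 4)*(w - 2)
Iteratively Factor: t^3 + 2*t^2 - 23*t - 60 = (t - 5)*(t^2 + 7*t + 12) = (t - 5)*(t + 3)*(t + 4)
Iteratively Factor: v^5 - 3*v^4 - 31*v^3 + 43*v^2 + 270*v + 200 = (v + 1)*(v^4 - 4*v^3 - 27*v^2 + 70*v + 200) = (v + 1)*(v + 2)*(v^3 - 6*v^2 - 15*v + 100) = (v - 5)*(v + 1)*(v + 2)*(v^2 - v - 20) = (v - 5)*(v + 1)*(v + 2)*(v + 4)*(v - 5)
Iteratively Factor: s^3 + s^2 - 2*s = (s)*(s^2 + s - 2) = s*(s + 2)*(s - 1)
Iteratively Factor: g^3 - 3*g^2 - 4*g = (g + 1)*(g^2 - 4*g) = (g - 4)*(g + 1)*(g)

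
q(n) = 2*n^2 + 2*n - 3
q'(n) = 4*n + 2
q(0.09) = -2.80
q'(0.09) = 2.36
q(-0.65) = -3.46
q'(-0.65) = -0.60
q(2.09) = 9.92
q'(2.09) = 10.36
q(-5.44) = 45.31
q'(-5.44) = -19.76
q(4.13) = 39.37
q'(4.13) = 18.52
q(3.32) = 25.68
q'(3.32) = 15.28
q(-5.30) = 42.58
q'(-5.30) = -19.20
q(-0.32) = -3.44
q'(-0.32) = 0.72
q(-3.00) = 9.00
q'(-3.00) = -10.00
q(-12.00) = 261.00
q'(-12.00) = -46.00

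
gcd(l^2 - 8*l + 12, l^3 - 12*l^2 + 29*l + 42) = l - 6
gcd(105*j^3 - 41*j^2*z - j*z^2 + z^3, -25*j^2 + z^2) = -5*j + z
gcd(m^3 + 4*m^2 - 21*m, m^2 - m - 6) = m - 3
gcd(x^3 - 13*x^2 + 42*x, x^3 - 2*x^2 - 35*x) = x^2 - 7*x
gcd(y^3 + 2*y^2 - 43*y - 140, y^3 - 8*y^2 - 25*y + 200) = y + 5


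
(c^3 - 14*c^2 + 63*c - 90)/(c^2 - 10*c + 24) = (c^2 - 8*c + 15)/(c - 4)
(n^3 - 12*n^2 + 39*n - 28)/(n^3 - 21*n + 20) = (n - 7)/(n + 5)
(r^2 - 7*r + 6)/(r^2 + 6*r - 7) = (r - 6)/(r + 7)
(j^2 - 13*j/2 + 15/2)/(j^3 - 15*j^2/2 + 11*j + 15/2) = (2*j - 3)/(2*j^2 - 5*j - 3)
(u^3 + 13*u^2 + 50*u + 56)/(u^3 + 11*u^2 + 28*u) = (u + 2)/u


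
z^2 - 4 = (z - 2)*(z + 2)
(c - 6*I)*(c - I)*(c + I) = c^3 - 6*I*c^2 + c - 6*I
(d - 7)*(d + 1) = d^2 - 6*d - 7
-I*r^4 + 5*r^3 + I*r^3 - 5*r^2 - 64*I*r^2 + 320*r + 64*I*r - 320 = (r - 8*I)*(r + 5*I)*(r + 8*I)*(-I*r + I)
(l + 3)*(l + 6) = l^2 + 9*l + 18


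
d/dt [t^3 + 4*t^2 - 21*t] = 3*t^2 + 8*t - 21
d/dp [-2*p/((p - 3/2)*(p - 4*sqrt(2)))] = 8*p^2/((p - 4*sqrt(2))^2*(2*p - 3)^2) - 48*sqrt(2)/((p - 4*sqrt(2))^2*(2*p - 3)^2)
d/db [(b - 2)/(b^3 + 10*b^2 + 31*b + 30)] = (b^3 + 10*b^2 + 31*b - (b - 2)*(3*b^2 + 20*b + 31) + 30)/(b^3 + 10*b^2 + 31*b + 30)^2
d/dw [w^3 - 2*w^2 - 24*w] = 3*w^2 - 4*w - 24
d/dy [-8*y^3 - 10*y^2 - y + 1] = -24*y^2 - 20*y - 1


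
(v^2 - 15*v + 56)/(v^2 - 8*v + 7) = (v - 8)/(v - 1)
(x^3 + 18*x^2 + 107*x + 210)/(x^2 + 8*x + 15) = (x^2 + 13*x + 42)/(x + 3)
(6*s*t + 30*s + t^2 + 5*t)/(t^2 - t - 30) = (6*s + t)/(t - 6)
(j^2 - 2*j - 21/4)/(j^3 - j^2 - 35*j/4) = (2*j + 3)/(j*(2*j + 5))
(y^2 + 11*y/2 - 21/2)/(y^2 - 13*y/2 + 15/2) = (y + 7)/(y - 5)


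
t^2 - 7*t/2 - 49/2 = (t - 7)*(t + 7/2)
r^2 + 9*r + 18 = (r + 3)*(r + 6)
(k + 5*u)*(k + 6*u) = k^2 + 11*k*u + 30*u^2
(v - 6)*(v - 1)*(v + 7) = v^3 - 43*v + 42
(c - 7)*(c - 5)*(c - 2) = c^3 - 14*c^2 + 59*c - 70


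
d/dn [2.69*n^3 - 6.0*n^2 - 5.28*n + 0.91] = 8.07*n^2 - 12.0*n - 5.28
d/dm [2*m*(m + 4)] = 4*m + 8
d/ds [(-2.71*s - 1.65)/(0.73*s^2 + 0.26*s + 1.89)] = (1.9783*s^2 + 2.409*s - 4.6929)/(0.5329*s^4 + 0.3796*s^3 + 2.827*s^2 + 0.9828*s + 3.5721)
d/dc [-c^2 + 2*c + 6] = 2 - 2*c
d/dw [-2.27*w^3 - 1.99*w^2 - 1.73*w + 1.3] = -6.81*w^2 - 3.98*w - 1.73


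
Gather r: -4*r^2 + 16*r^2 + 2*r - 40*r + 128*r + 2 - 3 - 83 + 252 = 12*r^2 + 90*r + 168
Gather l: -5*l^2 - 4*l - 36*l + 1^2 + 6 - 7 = -5*l^2 - 40*l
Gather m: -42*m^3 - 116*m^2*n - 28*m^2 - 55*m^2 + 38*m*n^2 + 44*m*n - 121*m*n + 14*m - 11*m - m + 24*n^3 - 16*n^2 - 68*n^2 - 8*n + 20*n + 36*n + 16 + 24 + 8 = -42*m^3 + m^2*(-116*n - 83) + m*(38*n^2 - 77*n + 2) + 24*n^3 - 84*n^2 + 48*n + 48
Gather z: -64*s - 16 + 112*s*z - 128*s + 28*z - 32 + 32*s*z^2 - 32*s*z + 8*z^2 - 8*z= -192*s + z^2*(32*s + 8) + z*(80*s + 20) - 48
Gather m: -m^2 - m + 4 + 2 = -m^2 - m + 6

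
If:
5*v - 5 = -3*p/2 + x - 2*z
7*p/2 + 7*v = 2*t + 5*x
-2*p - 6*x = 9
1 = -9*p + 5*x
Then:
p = -51/64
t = 661/128 - 7*z/5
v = 127/128 - 2*z/5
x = -79/64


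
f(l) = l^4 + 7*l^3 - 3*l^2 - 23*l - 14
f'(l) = 4*l^3 + 21*l^2 - 6*l - 23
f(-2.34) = -36.31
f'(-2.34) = 54.78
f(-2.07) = -22.97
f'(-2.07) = 43.92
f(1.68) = -19.95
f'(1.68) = 45.16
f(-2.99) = -79.24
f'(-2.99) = 75.76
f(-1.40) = -3.05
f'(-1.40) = 15.58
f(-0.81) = -0.63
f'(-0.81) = -6.49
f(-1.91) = -16.48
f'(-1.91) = 37.20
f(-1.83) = -13.64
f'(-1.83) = 33.79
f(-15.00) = 26656.00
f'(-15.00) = -8708.00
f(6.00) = 2548.00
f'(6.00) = 1561.00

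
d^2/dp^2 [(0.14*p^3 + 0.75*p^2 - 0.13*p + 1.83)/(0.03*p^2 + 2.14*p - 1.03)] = (1.194406*p^3 - 1.702596*p^2 + 1.57197*p + 17.892688)/(2.7e-5*p^6 + 0.005778*p^5 + 0.409383*p^4 + 9.403588*p^3 - 14.055483*p^2 + 6.810978*p - 1.092727)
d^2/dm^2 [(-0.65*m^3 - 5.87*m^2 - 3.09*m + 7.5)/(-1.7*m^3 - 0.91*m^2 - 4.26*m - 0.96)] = (31.9175*m^6 + 25.3367999999999*m^5 - 499.21146*m^4 - 382.450746*m^3 - 438.487812*m^2 - 113.609304*m - 273.564144)/(4.913*m^9 + 7.8897*m^8 + 41.15751*m^7 + 48.618091*m^6 + 112.046598*m^5 + 93.641796*m^4 + 104.338152*m^3 + 54.781056*m^2 + 11.778048*m + 0.884736)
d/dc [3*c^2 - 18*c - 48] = 6*c - 18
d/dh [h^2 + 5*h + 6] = 2*h + 5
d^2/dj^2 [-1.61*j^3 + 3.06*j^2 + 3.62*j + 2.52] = 6.12 - 9.66*j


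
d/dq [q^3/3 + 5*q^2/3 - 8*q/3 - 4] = q^2 + 10*q/3 - 8/3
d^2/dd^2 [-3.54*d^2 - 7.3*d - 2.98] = -7.08000000000000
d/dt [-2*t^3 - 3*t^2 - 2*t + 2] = -6*t^2 - 6*t - 2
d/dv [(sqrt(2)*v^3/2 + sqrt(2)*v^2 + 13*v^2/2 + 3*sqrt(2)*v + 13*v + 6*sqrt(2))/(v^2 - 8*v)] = (sqrt(2)*v^4 - 16*sqrt(2)*v^3 - 130*v^2 - 22*sqrt(2)*v^2 - 24*sqrt(2)*v + 96*sqrt(2))/(2*v^2*(v^2 - 16*v + 64))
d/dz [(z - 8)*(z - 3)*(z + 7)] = 3*z^2 - 8*z - 53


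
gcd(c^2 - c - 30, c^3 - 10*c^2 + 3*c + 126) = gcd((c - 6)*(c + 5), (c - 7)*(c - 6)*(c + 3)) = c - 6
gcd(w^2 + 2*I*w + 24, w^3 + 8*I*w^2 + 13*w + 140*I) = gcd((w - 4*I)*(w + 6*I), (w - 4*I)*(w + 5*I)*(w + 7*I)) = w - 4*I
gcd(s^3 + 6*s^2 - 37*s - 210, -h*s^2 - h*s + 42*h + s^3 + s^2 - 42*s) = s^2 + s - 42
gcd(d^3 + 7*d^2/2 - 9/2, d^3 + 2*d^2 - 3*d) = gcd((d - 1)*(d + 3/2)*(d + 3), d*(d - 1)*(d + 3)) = d^2 + 2*d - 3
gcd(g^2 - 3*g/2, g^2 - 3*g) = g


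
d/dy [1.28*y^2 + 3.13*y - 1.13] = 2.56*y + 3.13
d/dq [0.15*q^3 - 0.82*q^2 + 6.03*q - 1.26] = 0.45*q^2 - 1.64*q + 6.03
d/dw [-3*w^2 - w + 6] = -6*w - 1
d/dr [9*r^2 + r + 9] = 18*r + 1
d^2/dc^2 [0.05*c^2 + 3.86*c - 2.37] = 0.100000000000000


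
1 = 1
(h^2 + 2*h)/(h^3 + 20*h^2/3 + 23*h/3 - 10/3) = 3*h/(3*h^2 + 14*h - 5)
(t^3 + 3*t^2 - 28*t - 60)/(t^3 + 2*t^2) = (t^2 + t - 30)/t^2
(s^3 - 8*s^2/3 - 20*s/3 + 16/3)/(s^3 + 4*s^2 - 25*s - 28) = (3*s^2 + 4*s - 4)/(3*(s^2 + 8*s + 7))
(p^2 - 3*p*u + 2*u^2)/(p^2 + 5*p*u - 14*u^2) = (p - u)/(p + 7*u)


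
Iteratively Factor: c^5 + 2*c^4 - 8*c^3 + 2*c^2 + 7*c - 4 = (c - 1)*(c^4 + 3*c^3 - 5*c^2 - 3*c + 4) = (c - 1)^2*(c^3 + 4*c^2 - c - 4) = (c - 1)^2*(c + 4)*(c^2 - 1) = (c - 1)^2*(c + 1)*(c + 4)*(c - 1)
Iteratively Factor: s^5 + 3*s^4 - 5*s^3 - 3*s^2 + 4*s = (s - 1)*(s^4 + 4*s^3 - s^2 - 4*s) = s*(s - 1)*(s^3 + 4*s^2 - s - 4) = s*(s - 1)*(s + 1)*(s^2 + 3*s - 4) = s*(s - 1)^2*(s + 1)*(s + 4)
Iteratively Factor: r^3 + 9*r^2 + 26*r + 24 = (r + 4)*(r^2 + 5*r + 6) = (r + 3)*(r + 4)*(r + 2)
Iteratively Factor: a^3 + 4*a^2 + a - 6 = (a + 3)*(a^2 + a - 2) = (a + 2)*(a + 3)*(a - 1)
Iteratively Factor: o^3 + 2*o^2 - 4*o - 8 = (o - 2)*(o^2 + 4*o + 4) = (o - 2)*(o + 2)*(o + 2)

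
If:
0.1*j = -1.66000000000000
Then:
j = -16.60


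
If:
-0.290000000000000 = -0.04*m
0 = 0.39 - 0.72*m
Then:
No Solution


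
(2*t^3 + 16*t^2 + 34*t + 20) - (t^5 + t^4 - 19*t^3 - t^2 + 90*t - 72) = -t^5 - t^4 + 21*t^3 + 17*t^2 - 56*t + 92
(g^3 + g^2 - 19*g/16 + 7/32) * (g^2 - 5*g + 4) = g^5 - 4*g^4 - 35*g^3/16 + 325*g^2/32 - 187*g/32 + 7/8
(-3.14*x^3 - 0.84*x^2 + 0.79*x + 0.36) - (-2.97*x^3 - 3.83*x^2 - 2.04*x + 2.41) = -0.17*x^3 + 2.99*x^2 + 2.83*x - 2.05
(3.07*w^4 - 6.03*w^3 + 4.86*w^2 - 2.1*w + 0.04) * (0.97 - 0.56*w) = -1.7192*w^5 + 6.3547*w^4 - 8.5707*w^3 + 5.8902*w^2 - 2.0594*w + 0.0388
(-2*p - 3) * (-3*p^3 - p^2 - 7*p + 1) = 6*p^4 + 11*p^3 + 17*p^2 + 19*p - 3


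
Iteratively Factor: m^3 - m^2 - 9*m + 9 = (m - 3)*(m^2 + 2*m - 3) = (m - 3)*(m + 3)*(m - 1)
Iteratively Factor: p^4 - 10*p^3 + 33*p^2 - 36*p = (p)*(p^3 - 10*p^2 + 33*p - 36) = p*(p - 3)*(p^2 - 7*p + 12) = p*(p - 4)*(p - 3)*(p - 3)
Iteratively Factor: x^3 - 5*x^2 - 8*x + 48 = (x + 3)*(x^2 - 8*x + 16) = (x - 4)*(x + 3)*(x - 4)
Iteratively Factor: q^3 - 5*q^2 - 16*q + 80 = (q + 4)*(q^2 - 9*q + 20) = (q - 4)*(q + 4)*(q - 5)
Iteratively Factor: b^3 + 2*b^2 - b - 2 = (b + 2)*(b^2 - 1) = (b - 1)*(b + 2)*(b + 1)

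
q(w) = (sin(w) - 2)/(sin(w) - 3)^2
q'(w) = cos(w)/(sin(w) - 3)^2 - 2*(sin(w) - 2)*cos(w)/(sin(w) - 3)^3 = (1 - sin(w))*cos(w)/(sin(w) - 3)^3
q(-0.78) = -0.20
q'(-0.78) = -0.02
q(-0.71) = -0.20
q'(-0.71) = -0.03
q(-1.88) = -0.19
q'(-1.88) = 0.01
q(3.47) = -0.21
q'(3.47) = 0.03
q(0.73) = -0.24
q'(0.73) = -0.02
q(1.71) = -0.25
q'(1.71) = 0.00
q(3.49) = -0.21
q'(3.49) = 0.03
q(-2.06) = -0.19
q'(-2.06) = 0.02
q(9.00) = -0.24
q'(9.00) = 0.03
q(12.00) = -0.20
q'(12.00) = -0.03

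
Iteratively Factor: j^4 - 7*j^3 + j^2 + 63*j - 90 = (j - 5)*(j^3 - 2*j^2 - 9*j + 18) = (j - 5)*(j - 2)*(j^2 - 9) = (j - 5)*(j - 3)*(j - 2)*(j + 3)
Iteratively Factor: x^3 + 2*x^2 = (x + 2)*(x^2) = x*(x + 2)*(x)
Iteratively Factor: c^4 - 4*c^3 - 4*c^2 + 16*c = (c - 4)*(c^3 - 4*c) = (c - 4)*(c + 2)*(c^2 - 2*c) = (c - 4)*(c - 2)*(c + 2)*(c)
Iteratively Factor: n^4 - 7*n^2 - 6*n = (n)*(n^3 - 7*n - 6) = n*(n + 1)*(n^2 - n - 6) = n*(n + 1)*(n + 2)*(n - 3)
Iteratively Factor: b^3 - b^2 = (b - 1)*(b^2) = b*(b - 1)*(b)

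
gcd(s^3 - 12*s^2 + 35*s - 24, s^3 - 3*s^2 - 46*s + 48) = s^2 - 9*s + 8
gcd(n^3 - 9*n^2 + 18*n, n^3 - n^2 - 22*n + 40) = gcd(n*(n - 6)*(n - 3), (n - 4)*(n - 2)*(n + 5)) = 1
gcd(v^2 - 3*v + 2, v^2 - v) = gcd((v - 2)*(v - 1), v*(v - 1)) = v - 1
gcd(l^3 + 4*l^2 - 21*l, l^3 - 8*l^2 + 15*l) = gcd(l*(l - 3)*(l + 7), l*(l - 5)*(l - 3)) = l^2 - 3*l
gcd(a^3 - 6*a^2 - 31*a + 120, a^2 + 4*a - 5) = a + 5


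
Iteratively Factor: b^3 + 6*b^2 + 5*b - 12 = (b - 1)*(b^2 + 7*b + 12) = (b - 1)*(b + 3)*(b + 4)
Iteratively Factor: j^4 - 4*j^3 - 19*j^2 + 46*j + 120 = (j + 3)*(j^3 - 7*j^2 + 2*j + 40) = (j - 5)*(j + 3)*(j^2 - 2*j - 8) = (j - 5)*(j - 4)*(j + 3)*(j + 2)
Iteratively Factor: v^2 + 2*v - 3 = (v + 3)*(v - 1)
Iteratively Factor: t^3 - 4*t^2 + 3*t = (t)*(t^2 - 4*t + 3) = t*(t - 1)*(t - 3)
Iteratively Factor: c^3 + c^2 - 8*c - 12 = (c - 3)*(c^2 + 4*c + 4) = (c - 3)*(c + 2)*(c + 2)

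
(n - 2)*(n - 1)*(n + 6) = n^3 + 3*n^2 - 16*n + 12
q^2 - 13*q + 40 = (q - 8)*(q - 5)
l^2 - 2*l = l*(l - 2)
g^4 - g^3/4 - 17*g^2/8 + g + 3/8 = (g - 1)^2*(g + 1/4)*(g + 3/2)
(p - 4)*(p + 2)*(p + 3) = p^3 + p^2 - 14*p - 24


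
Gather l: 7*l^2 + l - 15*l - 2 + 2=7*l^2 - 14*l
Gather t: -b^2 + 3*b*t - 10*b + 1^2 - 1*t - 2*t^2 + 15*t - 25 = -b^2 - 10*b - 2*t^2 + t*(3*b + 14) - 24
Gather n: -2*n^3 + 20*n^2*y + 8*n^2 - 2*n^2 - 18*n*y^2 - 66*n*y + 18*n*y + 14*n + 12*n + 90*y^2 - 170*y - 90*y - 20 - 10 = -2*n^3 + n^2*(20*y + 6) + n*(-18*y^2 - 48*y + 26) + 90*y^2 - 260*y - 30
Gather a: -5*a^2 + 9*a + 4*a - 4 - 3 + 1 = -5*a^2 + 13*a - 6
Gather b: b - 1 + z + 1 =b + z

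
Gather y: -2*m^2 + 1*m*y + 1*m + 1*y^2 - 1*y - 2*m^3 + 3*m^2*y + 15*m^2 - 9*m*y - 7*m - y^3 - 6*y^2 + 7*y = -2*m^3 + 13*m^2 - 6*m - y^3 - 5*y^2 + y*(3*m^2 - 8*m + 6)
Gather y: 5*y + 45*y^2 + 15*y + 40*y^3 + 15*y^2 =40*y^3 + 60*y^2 + 20*y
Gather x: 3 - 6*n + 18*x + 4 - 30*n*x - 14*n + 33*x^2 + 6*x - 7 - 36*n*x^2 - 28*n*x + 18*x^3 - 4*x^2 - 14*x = -20*n + 18*x^3 + x^2*(29 - 36*n) + x*(10 - 58*n)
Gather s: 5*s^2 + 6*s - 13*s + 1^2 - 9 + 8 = 5*s^2 - 7*s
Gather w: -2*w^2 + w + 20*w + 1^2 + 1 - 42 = -2*w^2 + 21*w - 40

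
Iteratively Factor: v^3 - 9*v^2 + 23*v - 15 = (v - 1)*(v^2 - 8*v + 15) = (v - 5)*(v - 1)*(v - 3)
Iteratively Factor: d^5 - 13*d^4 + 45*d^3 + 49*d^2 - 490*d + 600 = (d + 3)*(d^4 - 16*d^3 + 93*d^2 - 230*d + 200) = (d - 5)*(d + 3)*(d^3 - 11*d^2 + 38*d - 40) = (d - 5)*(d - 4)*(d + 3)*(d^2 - 7*d + 10) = (d - 5)*(d - 4)*(d - 2)*(d + 3)*(d - 5)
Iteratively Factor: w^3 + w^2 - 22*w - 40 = (w + 2)*(w^2 - w - 20) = (w - 5)*(w + 2)*(w + 4)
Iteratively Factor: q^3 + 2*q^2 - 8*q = (q + 4)*(q^2 - 2*q) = (q - 2)*(q + 4)*(q)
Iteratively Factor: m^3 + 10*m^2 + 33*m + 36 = (m + 3)*(m^2 + 7*m + 12) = (m + 3)^2*(m + 4)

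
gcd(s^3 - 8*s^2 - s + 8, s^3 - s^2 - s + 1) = s^2 - 1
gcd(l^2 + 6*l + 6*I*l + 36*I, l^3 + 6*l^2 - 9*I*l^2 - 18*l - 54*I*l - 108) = l + 6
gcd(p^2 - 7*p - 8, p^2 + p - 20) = 1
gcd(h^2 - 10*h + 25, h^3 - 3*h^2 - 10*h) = h - 5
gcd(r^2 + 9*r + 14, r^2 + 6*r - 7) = r + 7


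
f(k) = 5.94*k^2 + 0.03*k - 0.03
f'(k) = 11.88*k + 0.03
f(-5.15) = 157.36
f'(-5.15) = -61.15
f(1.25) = 9.29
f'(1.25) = 14.88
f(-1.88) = 20.91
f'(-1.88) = -22.30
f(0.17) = 0.15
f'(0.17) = 2.05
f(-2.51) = 37.32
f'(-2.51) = -29.79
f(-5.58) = 184.75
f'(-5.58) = -66.26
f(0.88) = 4.60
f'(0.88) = 10.48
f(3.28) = 63.97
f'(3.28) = 39.00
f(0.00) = -0.03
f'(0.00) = 0.03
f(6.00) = 213.99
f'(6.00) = 71.31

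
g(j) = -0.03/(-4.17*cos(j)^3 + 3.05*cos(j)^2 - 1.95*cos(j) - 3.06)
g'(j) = -0.03*(-12.51*sin(j)*cos(j)^2 + 6.1*sin(j)*cos(j) - 1.95*sin(j))/(-4.17*cos(j)^3 + 3.05*cos(j)^2 - 1.95*cos(j) - 3.06)^2 = (0.3753*cos(j)^2 - 0.183*cos(j) + 0.0585)*sin(j)/(4.17*cos(j)^3 - 3.05*cos(j)^2 + 1.95*cos(j) + 3.06)^2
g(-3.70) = -0.01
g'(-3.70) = 0.02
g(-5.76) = 0.01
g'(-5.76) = 0.00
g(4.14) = 0.07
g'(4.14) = -1.13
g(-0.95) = 0.01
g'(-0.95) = -0.00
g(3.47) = -0.01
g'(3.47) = -0.01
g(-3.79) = -0.01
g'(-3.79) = 0.04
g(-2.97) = -0.01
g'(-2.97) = -0.00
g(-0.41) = 0.01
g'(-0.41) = -0.00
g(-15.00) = -0.01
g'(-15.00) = -0.07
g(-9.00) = -0.00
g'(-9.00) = -0.01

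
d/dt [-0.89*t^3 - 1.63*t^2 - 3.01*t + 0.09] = -2.67*t^2 - 3.26*t - 3.01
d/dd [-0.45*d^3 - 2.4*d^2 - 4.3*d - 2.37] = -1.35*d^2 - 4.8*d - 4.3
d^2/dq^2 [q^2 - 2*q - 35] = 2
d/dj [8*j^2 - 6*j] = 16*j - 6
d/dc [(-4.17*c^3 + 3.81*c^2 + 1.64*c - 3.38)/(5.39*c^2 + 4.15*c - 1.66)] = (-22.4763*c^4 - 34.611*c^3 + 27.7385*c^2 + 23.7872*c + 11.3046)/(29.0521*c^4 + 44.737*c^3 - 0.672299999999993*c^2 - 13.778*c + 2.7556)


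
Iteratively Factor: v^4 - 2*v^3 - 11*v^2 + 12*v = (v + 3)*(v^3 - 5*v^2 + 4*v) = (v - 4)*(v + 3)*(v^2 - v) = v*(v - 4)*(v + 3)*(v - 1)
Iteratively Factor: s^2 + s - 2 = (s - 1)*(s + 2)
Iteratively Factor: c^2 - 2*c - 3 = (c - 3)*(c + 1)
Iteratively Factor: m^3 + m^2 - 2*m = (m - 1)*(m^2 + 2*m) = (m - 1)*(m + 2)*(m)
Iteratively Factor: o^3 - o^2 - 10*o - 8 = (o + 1)*(o^2 - 2*o - 8) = (o + 1)*(o + 2)*(o - 4)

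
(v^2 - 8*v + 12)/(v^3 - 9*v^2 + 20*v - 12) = 1/(v - 1)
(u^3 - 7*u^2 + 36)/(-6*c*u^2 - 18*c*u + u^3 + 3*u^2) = (-u^3 + 7*u^2 - 36)/(u*(6*c*u + 18*c - u^2 - 3*u))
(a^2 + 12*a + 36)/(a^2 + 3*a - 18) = (a + 6)/(a - 3)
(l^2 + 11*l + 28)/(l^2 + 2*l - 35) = (l + 4)/(l - 5)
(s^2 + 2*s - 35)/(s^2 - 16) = (s^2 + 2*s - 35)/(s^2 - 16)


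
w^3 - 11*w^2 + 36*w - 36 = (w - 6)*(w - 3)*(w - 2)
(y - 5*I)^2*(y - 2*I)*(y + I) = y^4 - 11*I*y^3 - 33*y^2 + 5*I*y - 50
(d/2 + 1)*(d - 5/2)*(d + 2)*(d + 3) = d^4/2 + 9*d^3/4 - 3*d^2/4 - 14*d - 15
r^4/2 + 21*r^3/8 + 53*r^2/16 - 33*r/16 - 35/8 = (r/2 + 1)*(r - 1)*(r + 7/4)*(r + 5/2)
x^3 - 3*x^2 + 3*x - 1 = (x - 1)^3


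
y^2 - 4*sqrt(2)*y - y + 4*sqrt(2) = (y - 1)*(y - 4*sqrt(2))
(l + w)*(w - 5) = l*w - 5*l + w^2 - 5*w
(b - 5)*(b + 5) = b^2 - 25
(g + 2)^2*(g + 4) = g^3 + 8*g^2 + 20*g + 16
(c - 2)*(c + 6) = c^2 + 4*c - 12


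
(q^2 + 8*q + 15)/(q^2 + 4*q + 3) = (q + 5)/(q + 1)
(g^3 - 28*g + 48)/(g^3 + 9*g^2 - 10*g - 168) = (g - 2)/(g + 7)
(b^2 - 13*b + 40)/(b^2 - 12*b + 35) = (b - 8)/(b - 7)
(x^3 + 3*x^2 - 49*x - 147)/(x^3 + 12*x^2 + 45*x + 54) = (x^2 - 49)/(x^2 + 9*x + 18)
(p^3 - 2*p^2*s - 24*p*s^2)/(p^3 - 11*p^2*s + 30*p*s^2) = (p + 4*s)/(p - 5*s)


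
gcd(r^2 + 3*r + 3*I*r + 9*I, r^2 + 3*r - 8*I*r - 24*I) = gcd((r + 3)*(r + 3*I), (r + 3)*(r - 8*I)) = r + 3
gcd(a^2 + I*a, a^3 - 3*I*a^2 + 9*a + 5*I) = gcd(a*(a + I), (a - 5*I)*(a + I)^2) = a + I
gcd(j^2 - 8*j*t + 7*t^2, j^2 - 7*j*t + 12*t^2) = 1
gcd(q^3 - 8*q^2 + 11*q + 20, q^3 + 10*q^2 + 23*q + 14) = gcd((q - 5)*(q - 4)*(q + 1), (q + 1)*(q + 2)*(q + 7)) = q + 1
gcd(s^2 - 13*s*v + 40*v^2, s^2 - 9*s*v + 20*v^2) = s - 5*v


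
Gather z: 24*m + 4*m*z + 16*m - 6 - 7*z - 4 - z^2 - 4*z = 40*m - z^2 + z*(4*m - 11) - 10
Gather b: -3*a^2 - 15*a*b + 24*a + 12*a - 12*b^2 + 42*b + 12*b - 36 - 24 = -3*a^2 + 36*a - 12*b^2 + b*(54 - 15*a) - 60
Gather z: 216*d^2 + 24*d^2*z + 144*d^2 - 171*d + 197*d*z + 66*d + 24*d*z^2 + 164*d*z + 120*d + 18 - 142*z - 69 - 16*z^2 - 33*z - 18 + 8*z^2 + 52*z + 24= 360*d^2 + 15*d + z^2*(24*d - 8) + z*(24*d^2 + 361*d - 123) - 45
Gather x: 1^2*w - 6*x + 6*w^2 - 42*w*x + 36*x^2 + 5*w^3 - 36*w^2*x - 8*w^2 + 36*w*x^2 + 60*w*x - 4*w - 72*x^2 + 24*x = 5*w^3 - 2*w^2 - 3*w + x^2*(36*w - 36) + x*(-36*w^2 + 18*w + 18)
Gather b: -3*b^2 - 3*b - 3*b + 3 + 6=-3*b^2 - 6*b + 9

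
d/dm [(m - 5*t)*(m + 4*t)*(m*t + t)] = t*(3*m^2 - 2*m*t + 2*m - 20*t^2 - t)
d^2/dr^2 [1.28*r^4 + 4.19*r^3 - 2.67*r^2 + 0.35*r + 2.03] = 15.36*r^2 + 25.14*r - 5.34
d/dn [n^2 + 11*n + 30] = 2*n + 11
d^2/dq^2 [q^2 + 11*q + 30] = 2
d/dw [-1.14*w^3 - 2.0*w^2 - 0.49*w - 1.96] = -3.42*w^2 - 4.0*w - 0.49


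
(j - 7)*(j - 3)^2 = j^3 - 13*j^2 + 51*j - 63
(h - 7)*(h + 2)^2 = h^3 - 3*h^2 - 24*h - 28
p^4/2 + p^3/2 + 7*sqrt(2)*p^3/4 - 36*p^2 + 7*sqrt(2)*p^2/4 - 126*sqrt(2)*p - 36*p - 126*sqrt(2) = (p/2 + 1/2)*(p - 6*sqrt(2))*(p + 7*sqrt(2)/2)*(p + 6*sqrt(2))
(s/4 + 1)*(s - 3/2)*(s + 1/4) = s^3/4 + 11*s^2/16 - 43*s/32 - 3/8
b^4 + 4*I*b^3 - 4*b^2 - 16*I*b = b*(b - 2)*(b + 2)*(b + 4*I)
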